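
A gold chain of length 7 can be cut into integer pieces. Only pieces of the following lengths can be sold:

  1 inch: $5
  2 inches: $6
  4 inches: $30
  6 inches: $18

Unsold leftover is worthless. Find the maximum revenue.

Consider every possible first cut. best[k] is the best of p[i]+best[k−i] over all sellable i≤k.
best[1] = 5
best[2] = max(5+5, 6+0) = 10
best[3] = max(5+10, 6+5) = 15
best[4] = max(5+15, 6+10, 30+0) = 30
best[5] = max(5+30, 6+15, 30+5) = 35
best[6] = max(5+35, 6+30, 30+10, 18+0) = 40
best[7] = max(5+40, 6+35, 30+15, 18+5) = 45
One optimal cutting: 4 + 1 + 1 + 1 → $45.

45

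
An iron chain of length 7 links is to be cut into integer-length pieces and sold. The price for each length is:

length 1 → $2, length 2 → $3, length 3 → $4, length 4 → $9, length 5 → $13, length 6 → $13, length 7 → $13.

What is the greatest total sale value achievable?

17

Consider every possible first cut. R[k] is the best of p[i]+R[k−i] over all sellable i≤k.
R[1] = 2
R[2] = 4  (first piece 1, then R[1]=2)
R[3] = 6  (first piece 1, then R[2]=4)
R[4] = 9
R[5] = 13
R[6] = 15  (first piece 1, then R[5]=13)
R[7] = 17  (first piece 1, then R[6]=15)
One optimal cutting: 5 + 1 + 1 → $13 + $2 + $2 = $17.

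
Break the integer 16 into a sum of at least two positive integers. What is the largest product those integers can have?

324

Fill f[k] for k=2..16: at each k try every first piece i and multiply by the better of (k−i) uncut or f[k−i].
f[2] = 1*max(1,0) = 1*1 = 1
f[3] = 1*max(2,1) = 1*2 = 2
f[4] = 2*max(2,1) = 2*2 = 4
f[5] = 2*max(3,2) = 2*3 = 6
f[6] = 3*max(3,2) = 3*3 = 9
f[7] = 2*max(5,6) = 2*6 = 12
f[8] = 2*max(6,9) = 2*9 = 18
f[9] = 3*max(6,9) = 3*9 = 27
f[10] = 2*max(8,18) = 2*18 = 36
f[11] = 2*max(9,27) = 2*27 = 54
f[12] = 3*max(9,27) = 3*27 = 81
f[13] = 2*max(11,54) = 2*54 = 108
f[14] = 2*max(12,81) = 2*81 = 162
f[15] = 3*max(12,81) = 3*81 = 243
f[16] = 2*max(14,162) = 2*162 = 324
One optimal split: 3 + 3 + 3 + 3 + 2 + 2; product 3*3*3*3*2*2 = 324.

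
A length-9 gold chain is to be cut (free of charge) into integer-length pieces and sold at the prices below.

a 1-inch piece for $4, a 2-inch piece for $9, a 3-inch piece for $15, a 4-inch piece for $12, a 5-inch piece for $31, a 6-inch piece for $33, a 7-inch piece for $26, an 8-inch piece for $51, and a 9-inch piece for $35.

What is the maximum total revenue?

Consider every possible first cut. best[k] is the best of p[i]+best[k−i] over all sellable i≤k.
best[1] = 4
best[2] = 9
best[3] = 15
best[4] = 19  (first piece 1, then best[3]=15)
best[5] = 31
best[6] = 35  (first piece 1, then best[5]=31)
best[7] = 40  (first piece 2, then best[5]=31)
best[8] = 51
best[9] = 55  (first piece 1, then best[8]=51)
One optimal cutting: 8 + 1 → $51 + $4 = $55.

55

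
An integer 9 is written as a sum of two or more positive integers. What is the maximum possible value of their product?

27

Define P[k] = max over 1≤i<k of i · max(k−i, P[k−i]); the inner max lets the remainder stay uncut if that's better.
Small cases: P[2]=1, P[3]=2.
P[4] = max(1*3, 2*2, 3*1) = 4
P[5] = max(1*4, 2*3, 3*2, 4*1) = 6
P[6] = max(1*6, 2*4, 3*3, 4*2, 5*1) = 9
P[7] = max(1*9, 2*6, 3*4, 4*3, 5*2, 6*1) = 12
P[8] = max(1*12, 2*9, 3*6, …, 6*2, 7*1) = 18
P[9] = max(1*18, 2*12, 3*9, …, 7*2, 8*1) = 27
One optimal split: 3 + 3 + 3; product 3*3*3 = 27.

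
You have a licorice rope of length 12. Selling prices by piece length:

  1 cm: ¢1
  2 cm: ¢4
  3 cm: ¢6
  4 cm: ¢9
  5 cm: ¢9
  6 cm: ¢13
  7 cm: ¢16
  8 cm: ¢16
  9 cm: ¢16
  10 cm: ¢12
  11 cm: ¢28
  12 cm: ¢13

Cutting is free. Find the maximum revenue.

29

Consider every possible first cut. r[k] is the best of p[i]+r[k−i] over all sellable i≤k.
r[1] = 1
r[2] = 4
r[3] = 6
r[4] = 9
r[5] = 10  (first piece 1, then r[4]=9)
r[6] = 13  (first piece 2, then r[4]=9)
r[7] = 16
r[8] = 18  (first piece 4, then r[4]=9)
r[9] = 20  (first piece 2, then r[7]=16)
r[10] = 22  (first piece 2, then r[8]=18)
r[11] = 28
r[12] = 29  (first piece 1, then r[11]=28)
One optimal cutting: 11 + 1 → ¢28 + ¢1 = ¢29.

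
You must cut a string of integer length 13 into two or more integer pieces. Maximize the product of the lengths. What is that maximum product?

108

Define m[k] = max over 1≤i<k of i · max(k−i, m[k−i]); the inner max lets the remainder stay uncut if that's better.
m[2] = 1×max(1,0) = 1×1 = 1
m[3] = 1×max(2,1) = 1×2 = 2
m[4] = 2×max(2,1) = 2×2 = 4
m[5] = 2×max(3,2) = 2×3 = 6
m[6] = 3×max(3,2) = 3×3 = 9
m[7] = 2×max(5,6) = 2×6 = 12
m[8] = 2×max(6,9) = 2×9 = 18
m[9] = 3×max(6,9) = 3×9 = 27
m[10] = 2×max(8,18) = 2×18 = 36
m[11] = 2×max(9,27) = 2×27 = 54
m[12] = 3×max(9,27) = 3×27 = 81
m[13] = 2×max(11,54) = 2×54 = 108
One optimal split: 3 + 3 + 3 + 2 + 2; product 3×3×3×2×2 = 108.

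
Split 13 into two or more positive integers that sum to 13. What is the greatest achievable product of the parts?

108

Let prod[k] be the best product for length k (with at least one cut). For each first piece i, the rest contributes max(k−i, prod[k−i]).
prod[2] = 1·max(1,0) = 1·1 = 1
prod[3] = max(1·2, 2·1) = 2
prod[4] = max(1·3, 2·2, 3·1) = 4
prod[5] = max(1·4, 2·3, 3·2, 4·1) = 6
prod[6] = max(1·6, 2·4, 3·3, 4·2, 5·1) = 9
prod[7] = max(1·9, 2·6, 3·4, 4·3, 5·2, 6·1) = 12
prod[8] = max(1·12, 2·9, 3·6, …, 6·2, 7·1) = 18
prod[9] = max(1·18, 2·12, 3·9, …, 7·2, 8·1) = 27
prod[10] = max(1·27, 2·18, 3·12, …, 8·2, 9·1) = 36
prod[11] = max(1·36, 2·27, 3·18, …, 9·2, 10·1) = 54
prod[12] = max(1·54, 2·36, 3·27, …, 10·2, 11·1) = 81
prod[13] = max(1·81, 2·54, 3·36, …, 11·2, 12·1) = 108
One optimal split: 3 + 3 + 3 + 2 + 2; product 3·3·3·2·2 = 108.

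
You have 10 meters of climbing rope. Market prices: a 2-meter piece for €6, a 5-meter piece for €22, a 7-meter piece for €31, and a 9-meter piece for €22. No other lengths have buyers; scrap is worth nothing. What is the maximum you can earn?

Let best[k] be the best obtainable value from length k. For each k, try every first piece i and keep the best of price[i] + best[k−i].
best[1] = 0
best[2] = 6
best[3] = 6
best[4] = 12  (first piece 2, then best[2]=6)
best[5] = max(6+6, 22+0) = 22
best[6] = max(6+12, 22+0) = 22
best[7] = max(6+22, 22+6, 31+0) = 31
best[8] = max(6+22, 22+6, 31+0) = 31
best[9] = max(6+31, 22+12, 31+6, 22+0) = 37
best[10] = max(6+31, 22+22, 31+6, 22+0) = 44
One optimal cutting: 5 + 5 → €44.

44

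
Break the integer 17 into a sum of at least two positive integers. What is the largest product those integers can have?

486

Define f[k] = max over 1≤i<k of i · max(k−i, f[k−i]); the inner max lets the remainder stay uncut if that's better.
f[2] = 1*max(1,0) = 1*1 = 1
f[3] = 1*max(2,1) = 1*2 = 2
f[4] = 2*max(2,1) = 2*2 = 4
f[5] = 2*max(3,2) = 2*3 = 6
f[6] = 3*max(3,2) = 3*3 = 9
f[7] = 2*max(5,6) = 2*6 = 12
f[8] = 2*max(6,9) = 2*9 = 18
f[9] = 3*max(6,9) = 3*9 = 27
f[10] = 2*max(8,18) = 2*18 = 36
f[11] = 2*max(9,27) = 2*27 = 54
f[12] = 3*max(9,27) = 3*27 = 81
f[13] = 2*max(11,54) = 2*54 = 108
f[14] = 2*max(12,81) = 2*81 = 162
f[15] = 3*max(12,81) = 3*81 = 243
f[16] = 2*max(14,162) = 2*162 = 324
f[17] = 2*max(15,243) = 2*243 = 486
One optimal split: 3 + 3 + 3 + 3 + 3 + 2; product 3*3*3*3*3*2 = 486.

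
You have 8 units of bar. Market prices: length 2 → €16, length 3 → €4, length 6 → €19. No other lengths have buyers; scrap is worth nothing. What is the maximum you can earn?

Build best[k] bottom-up: best[k] = max over allowed piece i of (p[i] + best[k−i]).
best[1] = 0
best[2] = 16
best[3] = max(16+0, 4+0) = 16
best[4] = max(16+16, 4+0) = 32
best[5] = max(16+16, 4+16) = 32
best[6] = max(16+32, 4+16, 19+0) = 48
best[7] = max(16+32, 4+32, 19+0) = 48
best[8] = max(16+48, 4+32, 19+16) = 64
One optimal cutting: 2 + 2 + 2 + 2 → €64.

64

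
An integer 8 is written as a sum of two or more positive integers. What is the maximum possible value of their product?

18

Define P[k] = max over 1≤i<k of i · max(k−i, P[k−i]); the inner max lets the remainder stay uncut if that's better.
P[2] = 1*max(1,0) = 1*1 = 1
P[3] = 1*max(2,1) = 1*2 = 2
P[4] = 2*max(2,1) = 2*2 = 4
P[5] = 2*max(3,2) = 2*3 = 6
P[6] = 3*max(3,2) = 3*3 = 9
P[7] = 2*max(5,6) = 2*6 = 12
P[8] = 2*max(6,9) = 2*9 = 18
One optimal split: 3 + 3 + 2; product 3*3*2 = 18.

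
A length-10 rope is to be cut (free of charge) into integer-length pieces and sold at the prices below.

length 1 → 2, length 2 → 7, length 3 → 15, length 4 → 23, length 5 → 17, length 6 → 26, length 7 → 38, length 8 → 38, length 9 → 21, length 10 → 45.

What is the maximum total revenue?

Build R[k] bottom-up: R[k] = max over allowed piece i of (p[i] + R[k−i]).
R[1] = 2
R[2] = max(2+2, 7+0) = 7
R[3] = max(2+7, 7+2, 15+0) = 15
R[4] = max(2+15, 7+7, 15+2, 23+0) = 23
R[5] = max(2+23, 7+15, 15+7, 23+2, 17+0) = 25
R[6] = max(2+25, 7+23, 15+15, 23+7, 17+2, 26+0) = 30
R[7] = max(2+30, 7+25, 15+23, …, 26+2, 38+0) = 38
R[8] = max(2+38, 7+30, 15+25, …, 38+2, 38+0) = 46
R[9] = max(2+46, 7+38, 15+30, …, 38+2, 21+0) = 48
R[10] = max(2+48, 7+46, 15+38, …, 21+2, 45+0) = 53
One optimal cutting: 4 + 4 + 2 → 23 + 23 + 7 = 53.

53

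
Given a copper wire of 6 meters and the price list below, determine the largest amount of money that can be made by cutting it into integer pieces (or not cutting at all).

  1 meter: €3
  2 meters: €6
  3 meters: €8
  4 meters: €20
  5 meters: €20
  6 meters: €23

26

Consider every possible first cut. best[k] is the best of p[i]+best[k−i] over all sellable i≤k.
best[1] = 3
best[2] = 6  (first piece 1, then best[1]=3)
best[3] = 9  (first piece 1, then best[2]=6)
best[4] = 20
best[5] = 23  (first piece 1, then best[4]=20)
best[6] = 26  (first piece 1, then best[5]=23)
One optimal cutting: 4 + 1 + 1 → €20 + €3 + €3 = €26.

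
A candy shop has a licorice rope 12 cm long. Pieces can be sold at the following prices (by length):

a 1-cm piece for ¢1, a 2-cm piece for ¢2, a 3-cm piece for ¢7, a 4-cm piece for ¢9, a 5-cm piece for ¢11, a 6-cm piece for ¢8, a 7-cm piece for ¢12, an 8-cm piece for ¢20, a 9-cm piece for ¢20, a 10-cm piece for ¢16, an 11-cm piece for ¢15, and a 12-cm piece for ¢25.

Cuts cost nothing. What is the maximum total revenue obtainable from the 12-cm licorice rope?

29

Consider every possible first cut. R[k] is the best of p[i]+R[k−i] over all sellable i≤k.
R[1] = 1
R[2] = 2  (first piece 1, then R[1]=1)
R[3] = 7
R[4] = 9
R[5] = 11
R[6] = 14  (first piece 3, then R[3]=7)
R[7] = 16  (first piece 3, then R[4]=9)
R[8] = 20
R[9] = 21  (first piece 1, then R[8]=20)
R[10] = 23  (first piece 3, then R[7]=16)
R[11] = 27  (first piece 3, then R[8]=20)
R[12] = 29  (first piece 4, then R[8]=20)
One optimal cutting: 8 + 4 → ¢20 + ¢9 = ¢29.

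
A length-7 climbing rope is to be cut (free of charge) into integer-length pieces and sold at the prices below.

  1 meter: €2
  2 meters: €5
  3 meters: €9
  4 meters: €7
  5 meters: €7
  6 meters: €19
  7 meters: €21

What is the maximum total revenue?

Build v[k] bottom-up: v[k] = max over allowed piece i of (p[i] + v[k−i]).
v[1] = 2
v[2] = 5
v[3] = 9
v[4] = 11  (first piece 1, then v[3]=9)
v[5] = 14  (first piece 2, then v[3]=9)
v[6] = 19
v[7] = 21  (first piece 1, then v[6]=19)
One optimal cutting: 6 + 1 → €19 + €2 = €21.

21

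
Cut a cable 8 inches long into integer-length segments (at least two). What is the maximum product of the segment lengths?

18

Define prod[k] = max over 1≤i<k of i · max(k−i, prod[k−i]); the inner max lets the remainder stay uncut if that's better.
prod[2] = 1·max(1,0) = 1·1 = 1
prod[3] = 1·max(2,1) = 1·2 = 2
prod[4] = 2·max(2,1) = 2·2 = 4
prod[5] = 2·max(3,2) = 2·3 = 6
prod[6] = 3·max(3,2) = 3·3 = 9
prod[7] = 2·max(5,6) = 2·6 = 12
prod[8] = 2·max(6,9) = 2·9 = 18
One optimal split: 3 + 3 + 2; product 3·3·2 = 18.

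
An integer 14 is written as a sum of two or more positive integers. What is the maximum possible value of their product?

Fill m[k] for k=2..14: at each k try every first piece i and multiply by the better of (k−i) uncut or m[k−i].
Small cases: m[2]=1, m[3]=2, m[4]=4, m[5]=6, m[6]=9, m[7]=12, m[8]=18.
m[9] = 3·max(6,9) = 3·9 = 27
m[10] = 2·max(8,18) = 2·18 = 36
m[11] = 2·max(9,27) = 2·27 = 54
m[12] = 3·max(9,27) = 3·27 = 81
m[13] = 2·max(11,54) = 2·54 = 108
m[14] = 2·max(12,81) = 2·81 = 162
One optimal split: 3 + 3 + 3 + 3 + 2; product 3·3·3·3·2 = 162.

162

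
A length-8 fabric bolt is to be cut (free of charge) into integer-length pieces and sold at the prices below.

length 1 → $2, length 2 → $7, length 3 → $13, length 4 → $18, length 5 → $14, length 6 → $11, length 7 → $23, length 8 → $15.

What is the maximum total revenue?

36

Let R[k] be the best obtainable value from length k. For each k, try every first piece i and keep the best of price[i] + R[k−i].
R[1] = 2
R[2] = 7
R[3] = 13
R[4] = 18
R[5] = 20  (first piece 1, then R[4]=18)
R[6] = 26  (first piece 3, then R[3]=13)
R[7] = 31  (first piece 3, then R[4]=18)
R[8] = 36  (first piece 4, then R[4]=18)
One optimal cutting: 4 + 4 → $18 + $18 = $36.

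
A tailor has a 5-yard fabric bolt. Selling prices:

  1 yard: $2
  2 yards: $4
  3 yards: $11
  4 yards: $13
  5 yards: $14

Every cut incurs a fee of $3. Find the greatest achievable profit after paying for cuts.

Let r[k] be the best obtainable value from length k. For each k, try every first piece i and keep the best of price[i] + r[k−i] minus the 3 cut fee when i<k.
r[1] = 2
r[2] = 4
r[3] = 11
r[4] = 13
r[5] = 14
Best is to make no cuts and sell whole for $14.

14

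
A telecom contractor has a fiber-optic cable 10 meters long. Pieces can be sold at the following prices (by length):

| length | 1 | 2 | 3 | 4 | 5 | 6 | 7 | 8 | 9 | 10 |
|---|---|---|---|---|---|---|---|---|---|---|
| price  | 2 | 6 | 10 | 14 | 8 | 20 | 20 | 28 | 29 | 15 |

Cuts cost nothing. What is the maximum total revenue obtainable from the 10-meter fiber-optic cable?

Let v[k] be the best obtainable value from length k. For each k, try every first piece i and keep the best of price[i] + v[k−i].
v[1] = 2
v[2] = max(2+2, 6+0) = 6
v[3] = max(2+6, 6+2, 10+0) = 10
v[4] = max(2+10, 6+6, 10+2, 14+0) = 14
v[5] = max(2+14, 6+10, 10+6, 14+2, 8+0) = 16
v[6] = max(2+16, 6+14, 10+10, 14+6, 8+2, 20+0) = 20
v[7] = max(2+20, 6+16, 10+14, …, 20+2, 20+0) = 24
v[8] = max(2+24, 6+20, 10+16, …, 20+2, 28+0) = 28
v[9] = max(2+28, 6+24, 10+20, …, 28+2, 29+0) = 30
v[10] = max(2+30, 6+28, 10+24, …, 29+2, 15+0) = 34
One optimal cutting: 4 + 4 + 2 → $14 + $14 + $6 = $34.

34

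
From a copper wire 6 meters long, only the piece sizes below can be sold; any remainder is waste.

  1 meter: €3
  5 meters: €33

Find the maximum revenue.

Consider every possible first cut. best[k] is the best of p[i]+best[k−i] over all sellable i≤k.
best[1] = 3
best[2] = 6  (first piece 1, then best[1]=3)
best[3] = 9  (first piece 1, then best[2]=6)
best[4] = 12  (first piece 1, then best[3]=9)
best[5] = 33
best[6] = 36  (first piece 1, then best[5]=33)
One optimal cutting: 5 + 1 → €36.

36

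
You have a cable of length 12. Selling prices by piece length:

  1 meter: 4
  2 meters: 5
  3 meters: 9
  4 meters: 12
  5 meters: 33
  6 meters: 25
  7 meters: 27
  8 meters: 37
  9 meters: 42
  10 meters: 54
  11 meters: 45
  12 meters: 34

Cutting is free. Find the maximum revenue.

Build best[k] bottom-up: best[k] = max over allowed piece i of (p[i] + best[k−i]).
best[1] = 4
best[2] = max(4+4, 5+0) = 8
best[3] = max(4+8, 5+4, 9+0) = 12
best[4] = max(4+12, 5+8, 9+4, 12+0) = 16
best[5] = max(4+16, 5+12, 9+8, 12+4, 33+0) = 33
best[6] = max(4+33, 5+16, 9+12, 12+8, 33+4, 25+0) = 37
best[7] = max(4+37, 5+33, 9+16, …, 25+4, 27+0) = 41
best[8] = max(4+41, 5+37, 9+33, …, 27+4, 37+0) = 45
best[9] = max(4+45, 5+41, 9+37, …, 37+4, 42+0) = 49
best[10] = max(4+49, 5+45, 9+41, …, 42+4, 54+0) = 66
best[11] = max(4+66, 5+49, 9+45, …, 54+4, 45+0) = 70
best[12] = max(4+70, 5+66, 9+49, …, 45+4, 34+0) = 74
One optimal cutting: 5 + 5 + 1 + 1 → 33 + 33 + 4 + 4 = 74.

74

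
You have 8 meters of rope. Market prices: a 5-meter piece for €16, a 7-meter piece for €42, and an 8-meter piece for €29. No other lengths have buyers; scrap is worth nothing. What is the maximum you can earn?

Build best[k] bottom-up: best[k] = max over allowed piece i of (p[i] + best[k−i]).
best[1] = 0
best[2] = 0
best[3] = 0
best[4] = 0
best[5] = 16
best[6] = 16
best[7] = max(16+0, 42+0) = 42
best[8] = max(16+0, 42+0, 29+0) = 42
One optimal cutting: pieces 7 with 1 meter of scrap → €42.

42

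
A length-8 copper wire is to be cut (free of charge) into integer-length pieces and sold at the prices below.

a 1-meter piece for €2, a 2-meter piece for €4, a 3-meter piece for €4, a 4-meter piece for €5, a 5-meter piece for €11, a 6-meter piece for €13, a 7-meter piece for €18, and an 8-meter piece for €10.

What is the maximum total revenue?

20

Consider every possible first cut. v[k] is the best of p[i]+v[k−i] over all sellable i≤k.
v[1] = 2
v[2] = 4  (first piece 1, then v[1]=2)
v[3] = 6  (first piece 1, then v[2]=4)
v[4] = 8  (first piece 1, then v[3]=6)
v[5] = 11
v[6] = 13  (first piece 1, then v[5]=11)
v[7] = 18
v[8] = 20  (first piece 1, then v[7]=18)
One optimal cutting: 7 + 1 → €18 + €2 = €20.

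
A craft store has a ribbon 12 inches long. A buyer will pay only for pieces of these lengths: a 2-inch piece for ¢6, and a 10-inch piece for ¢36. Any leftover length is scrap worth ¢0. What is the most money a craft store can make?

42

Build f[k] bottom-up: f[k] = max over allowed piece i of (p[i] + f[k−i]).
f[1] = 0
f[2] = 6
f[3] = 6
f[4] = 12  (first piece 2, then f[2]=6)
f[5] = 12
f[6] = 18  (first piece 2, then f[4]=12)
f[7] = 18
f[8] = 24  (first piece 2, then f[6]=18)
f[9] = 24
f[10] = max(6+24, 36+0) = 36
f[11] = max(6+24, 36+0) = 36
f[12] = max(6+36, 36+6) = 42
One optimal cutting: 10 + 2 → ¢42.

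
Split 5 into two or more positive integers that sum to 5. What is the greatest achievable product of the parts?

6

Let f[k] be the best product for length k (with at least one cut). For each first piece i, the rest contributes max(k−i, f[k−i]).
f[2] = 1*max(1,0) = 1*1 = 1
f[3] = max(1*2, 2*1) = 2
f[4] = max(1*3, 2*2, 3*1) = 4
f[5] = max(1*4, 2*3, 3*2, 4*1) = 6
One optimal split: 3 + 2; product 3*2 = 6.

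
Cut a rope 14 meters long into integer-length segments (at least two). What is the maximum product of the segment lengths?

162

Define prod[k] = max over 1≤i<k of i · max(k−i, prod[k−i]); the inner max lets the remainder stay uncut if that's better.
Small cases: prod[2]=1, prod[3]=2, prod[4]=4, prod[5]=6, prod[6]=9, prod[7]=12, prod[8]=18, prod[9]=27.
prod[10] = max(1·27, 2·18, 3·12, …, 8·2, 9·1) = 36
prod[11] = max(1·36, 2·27, 3·18, …, 9·2, 10·1) = 54
prod[12] = max(1·54, 2·36, 3·27, …, 10·2, 11·1) = 81
prod[13] = max(1·81, 2·54, 3·36, …, 11·2, 12·1) = 108
prod[14] = max(1·108, 2·81, 3·54, …, 12·2, 13·1) = 162
One optimal split: 3 + 3 + 3 + 3 + 2; product 3·3·3·3·2 = 162.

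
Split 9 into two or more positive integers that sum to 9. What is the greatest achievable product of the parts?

27

Define g[k] = max over 1≤i<k of i · max(k−i, g[k−i]); the inner max lets the remainder stay uncut if that's better.
g[2] = 1×max(1,0) = 1×1 = 1
g[3] = 1×max(2,1) = 1×2 = 2
g[4] = 2×max(2,1) = 2×2 = 4
g[5] = 2×max(3,2) = 2×3 = 6
g[6] = 3×max(3,2) = 3×3 = 9
g[7] = 2×max(5,6) = 2×6 = 12
g[8] = 2×max(6,9) = 2×9 = 18
g[9] = 3×max(6,9) = 3×9 = 27
One optimal split: 3 + 3 + 3; product 3×3×3 = 27.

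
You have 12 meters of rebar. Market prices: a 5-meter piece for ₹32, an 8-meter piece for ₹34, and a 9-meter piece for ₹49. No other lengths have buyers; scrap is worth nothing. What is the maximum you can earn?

64

Build r[k] bottom-up: r[k] = max over allowed piece i of (p[i] + r[k−i]).
r[1] = 0
r[2] = 0
r[3] = 0
r[4] = 0
r[5] = 32
r[6] = 32
r[7] = 32
r[8] = 34
r[9] = 49
r[10] = 64  (first piece 5, then r[5]=32)
r[11] = 64
r[12] = 64
One optimal cutting: pieces 5 + 5 with 2 meters of scrap → ₹64.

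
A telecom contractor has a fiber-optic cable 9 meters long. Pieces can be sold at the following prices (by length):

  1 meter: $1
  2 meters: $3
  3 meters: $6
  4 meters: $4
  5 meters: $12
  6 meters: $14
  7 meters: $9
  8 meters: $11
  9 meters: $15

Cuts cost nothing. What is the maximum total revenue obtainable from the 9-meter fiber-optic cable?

Let v[k] be the best obtainable value from length k. For each k, try every first piece i and keep the best of price[i] + v[k−i].
v[1] = 1
v[2] = max(1+1, 3+0) = 3
v[3] = max(1+3, 3+1, 6+0) = 6
v[4] = max(1+6, 3+3, 6+1, 4+0) = 7
v[5] = max(1+7, 3+6, 6+3, 4+1, 12+0) = 12
v[6] = max(1+12, 3+7, 6+6, 4+3, 12+1, 14+0) = 14
v[7] = max(1+14, 3+12, 6+7, …, 14+1, 9+0) = 15
v[8] = max(1+15, 3+14, 6+12, …, 9+1, 11+0) = 18
v[9] = max(1+18, 3+15, 6+14, …, 11+1, 15+0) = 20
One optimal cutting: 6 + 3 → $14 + $6 = $20.

20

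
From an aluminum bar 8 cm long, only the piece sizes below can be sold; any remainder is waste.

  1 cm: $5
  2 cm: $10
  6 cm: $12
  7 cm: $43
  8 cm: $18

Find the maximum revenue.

48

Consider every possible first cut. best[k] is the best of p[i]+best[k−i] over all sellable i≤k.
best[1] = 5
best[2] = 10  (first piece 1, then best[1]=5)
best[3] = 15  (first piece 1, then best[2]=10)
best[4] = 20  (first piece 1, then best[3]=15)
best[5] = 25  (first piece 1, then best[4]=20)
best[6] = 30  (first piece 1, then best[5]=25)
best[7] = 43
best[8] = 48  (first piece 1, then best[7]=43)
One optimal cutting: 7 + 1 → $48.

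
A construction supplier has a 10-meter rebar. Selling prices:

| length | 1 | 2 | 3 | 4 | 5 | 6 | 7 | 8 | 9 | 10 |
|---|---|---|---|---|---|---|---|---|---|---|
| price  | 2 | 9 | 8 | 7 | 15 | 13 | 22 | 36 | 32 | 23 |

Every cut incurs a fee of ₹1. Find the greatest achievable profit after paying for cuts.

44

Let net[k] be the best obtainable value from length k. For each k, try every first piece i and keep the best of price[i] + net[k−i] minus the 1 cut fee when i<k.
net[1] = 2
net[2] = 9
net[3] = 10  (first piece 1, then net[2]=9)
net[4] = 17  (first piece 2, then net[2]=9)
net[5] = 18  (first piece 1, then net[4]=17)
net[6] = 25  (first piece 2, then net[4]=17)
net[7] = 26  (first piece 1, then net[6]=25)
net[8] = 36
net[9] = 37  (first piece 1, then net[8]=36)
net[10] = 44  (first piece 2, then net[8]=36)
One optimal plan: pieces 8 + 2 (1 cut) → ₹45 − ₹1 = ₹44.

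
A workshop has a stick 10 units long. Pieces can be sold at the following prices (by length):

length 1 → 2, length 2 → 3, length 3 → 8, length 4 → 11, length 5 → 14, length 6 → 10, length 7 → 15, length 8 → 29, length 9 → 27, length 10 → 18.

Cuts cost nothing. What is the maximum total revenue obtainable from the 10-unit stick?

33

Consider every possible first cut. r[k] is the best of p[i]+r[k−i] over all sellable i≤k.
r[1] = 2
r[2] = 4  (first piece 1, then r[1]=2)
r[3] = 8
r[4] = 11
r[5] = 14
r[6] = 16  (first piece 1, then r[5]=14)
r[7] = 19  (first piece 3, then r[4]=11)
r[8] = 29
r[9] = 31  (first piece 1, then r[8]=29)
r[10] = 33  (first piece 1, then r[9]=31)
One optimal cutting: 8 + 1 + 1 → 29 + 2 + 2 = 33.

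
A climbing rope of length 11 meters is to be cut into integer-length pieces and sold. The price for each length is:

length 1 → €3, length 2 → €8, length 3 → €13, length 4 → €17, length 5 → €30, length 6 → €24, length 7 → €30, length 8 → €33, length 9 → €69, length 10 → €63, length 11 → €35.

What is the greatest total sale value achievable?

77

Let best[k] be the best obtainable value from length k. For each k, try every first piece i and keep the best of price[i] + best[k−i].
best[1] = 3
best[2] = 8
best[3] = 13
best[4] = 17
best[5] = 30
best[6] = 33  (first piece 1, then best[5]=30)
best[7] = 38  (first piece 2, then best[5]=30)
best[8] = 43  (first piece 3, then best[5]=30)
best[9] = 69
best[10] = 72  (first piece 1, then best[9]=69)
best[11] = 77  (first piece 2, then best[9]=69)
One optimal cutting: 9 + 2 → €69 + €8 = €77.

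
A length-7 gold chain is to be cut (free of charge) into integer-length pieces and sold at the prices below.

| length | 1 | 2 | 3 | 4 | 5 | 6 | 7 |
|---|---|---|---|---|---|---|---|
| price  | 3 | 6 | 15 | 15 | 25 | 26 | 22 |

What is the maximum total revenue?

Let best[k] be the best obtainable value from length k. For each k, try every first piece i and keep the best of price[i] + best[k−i].
best[1] = 3
best[2] = max(3+3, 6+0) = 6
best[3] = max(3+6, 6+3, 15+0) = 15
best[4] = max(3+15, 6+6, 15+3, 15+0) = 18
best[5] = max(3+18, 6+15, 15+6, 15+3, 25+0) = 25
best[6] = max(3+25, 6+18, 15+15, 15+6, 25+3, 26+0) = 30
best[7] = max(3+30, 6+25, 15+18, …, 26+3, 22+0) = 33
One optimal cutting: 3 + 3 + 1 → $15 + $15 + $3 = $33.

33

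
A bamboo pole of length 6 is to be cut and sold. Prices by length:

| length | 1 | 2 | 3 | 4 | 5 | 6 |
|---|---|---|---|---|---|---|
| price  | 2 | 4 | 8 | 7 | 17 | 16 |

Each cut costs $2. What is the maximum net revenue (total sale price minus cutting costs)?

Let net[k] be the best obtainable value from length k. For each k, try every first piece i and keep the best of price[i] + net[k−i] minus the 2 cut fee when i<k.
net[1] = 2
net[2] = 4
net[3] = 8
net[4] = 8  (first piece 1, then net[3]=8)
net[5] = 17
net[6] = 17  (first piece 1, then net[5]=17)
One optimal plan: pieces 5 + 1 (1 cut) → $19 − $2 = $17.

17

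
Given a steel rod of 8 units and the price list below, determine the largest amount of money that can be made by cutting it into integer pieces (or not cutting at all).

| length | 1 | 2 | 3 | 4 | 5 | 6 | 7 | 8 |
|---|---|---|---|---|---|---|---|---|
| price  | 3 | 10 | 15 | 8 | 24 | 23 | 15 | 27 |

Build r[k] bottom-up: r[k] = max over allowed piece i of (p[i] + r[k−i]).
r[1] = 3
r[2] = 10
r[3] = 15
r[4] = 20  (first piece 2, then r[2]=10)
r[5] = 25  (first piece 2, then r[3]=15)
r[6] = 30  (first piece 2, then r[4]=20)
r[7] = 35  (first piece 2, then r[5]=25)
r[8] = 40  (first piece 2, then r[6]=30)
One optimal cutting: 2 + 2 + 2 + 2 → $10 + $10 + $10 + $10 = $40.

40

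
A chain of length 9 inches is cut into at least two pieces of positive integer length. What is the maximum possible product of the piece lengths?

Fill m[k] for k=2..9: at each k try every first piece i and multiply by the better of (k−i) uncut or m[k−i].
m[2] = 1×max(1,0) = 1×1 = 1
m[3] = 1×max(2,1) = 1×2 = 2
m[4] = 2×max(2,1) = 2×2 = 4
m[5] = 2×max(3,2) = 2×3 = 6
m[6] = 3×max(3,2) = 3×3 = 9
m[7] = 2×max(5,6) = 2×6 = 12
m[8] = 2×max(6,9) = 2×9 = 18
m[9] = 3×max(6,9) = 3×9 = 27
One optimal split: 3 + 3 + 3; product 3×3×3 = 27.

27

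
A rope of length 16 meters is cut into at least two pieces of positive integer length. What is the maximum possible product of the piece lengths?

324

Define g[k] = max over 1≤i<k of i · max(k−i, g[k−i]); the inner max lets the remainder stay uncut if that's better.
g[2] = 1*max(1,0) = 1*1 = 1
g[3] = max(1*2, 2*1) = 2
g[4] = max(1*3, 2*2, 3*1) = 4
g[5] = max(1*4, 2*3, 3*2, 4*1) = 6
g[6] = max(1*6, 2*4, 3*3, 4*2, 5*1) = 9
g[7] = max(1*9, 2*6, 3*4, 4*3, 5*2, 6*1) = 12
g[8] = max(1*12, 2*9, 3*6, …, 6*2, 7*1) = 18
g[9] = max(1*18, 2*12, 3*9, …, 7*2, 8*1) = 27
g[10] = max(1*27, 2*18, 3*12, …, 8*2, 9*1) = 36
g[11] = max(1*36, 2*27, 3*18, …, 9*2, 10*1) = 54
g[12] = max(1*54, 2*36, 3*27, …, 10*2, 11*1) = 81
g[13] = max(1*81, 2*54, 3*36, …, 11*2, 12*1) = 108
g[14] = max(1*108, 2*81, 3*54, …, 12*2, 13*1) = 162
g[15] = max(1*162, 2*108, 3*81, …, 13*2, 14*1) = 243
g[16] = max(1*243, 2*162, 3*108, …, 14*2, 15*1) = 324
One optimal split: 3 + 3 + 3 + 3 + 2 + 2; product 3*3*3*3*2*2 = 324.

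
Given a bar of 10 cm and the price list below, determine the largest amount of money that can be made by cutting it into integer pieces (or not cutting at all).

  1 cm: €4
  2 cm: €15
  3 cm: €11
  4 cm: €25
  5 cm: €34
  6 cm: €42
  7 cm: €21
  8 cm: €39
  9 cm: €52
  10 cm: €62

Let v[k] be the best obtainable value from length k. For each k, try every first piece i and keep the best of price[i] + v[k−i].
v[1] = 4
v[2] = max(4+4, 15+0) = 15
v[3] = max(4+15, 15+4, 11+0) = 19
v[4] = max(4+19, 15+15, 11+4, 25+0) = 30
v[5] = max(4+30, 15+19, 11+15, 25+4, 34+0) = 34
v[6] = max(4+34, 15+30, 11+19, 25+15, 34+4, 42+0) = 45
v[7] = max(4+45, 15+34, 11+30, …, 42+4, 21+0) = 49
v[8] = max(4+49, 15+45, 11+34, …, 21+4, 39+0) = 60
v[9] = max(4+60, 15+49, 11+45, …, 39+4, 52+0) = 64
v[10] = max(4+64, 15+60, 11+49, …, 52+4, 62+0) = 75
One optimal cutting: 2 + 2 + 2 + 2 + 2 → €15 + €15 + €15 + €15 + €15 = €75.

75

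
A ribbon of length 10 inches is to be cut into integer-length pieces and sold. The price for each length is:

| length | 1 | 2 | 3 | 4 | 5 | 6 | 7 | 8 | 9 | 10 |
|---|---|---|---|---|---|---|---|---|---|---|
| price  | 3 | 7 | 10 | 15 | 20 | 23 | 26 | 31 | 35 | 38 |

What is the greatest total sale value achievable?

Let R[k] be the best obtainable value from length k. For each k, try every first piece i and keep the best of price[i] + R[k−i].
R[1] = 3
R[2] = 7
R[3] = 10  (first piece 1, then R[2]=7)
R[4] = 15
R[5] = 20
R[6] = 23  (first piece 1, then R[5]=20)
R[7] = 27  (first piece 2, then R[5]=20)
R[8] = 31
R[9] = 35  (first piece 4, then R[5]=20)
R[10] = 40  (first piece 5, then R[5]=20)
One optimal cutting: 5 + 5 → ¢20 + ¢20 = ¢40.

40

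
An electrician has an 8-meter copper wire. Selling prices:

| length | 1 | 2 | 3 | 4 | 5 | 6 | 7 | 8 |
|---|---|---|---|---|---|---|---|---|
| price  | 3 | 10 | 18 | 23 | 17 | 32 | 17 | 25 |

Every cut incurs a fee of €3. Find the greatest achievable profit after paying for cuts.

43

Build r[k] bottom-up: r[k] = max over allowed piece i of (p[i] + r[k−i]) − 3 per cut.
r[1] = 3
r[2] = 10
r[3] = 18
r[4] = 23
r[5] = 25  (first piece 2, then r[3]=18)
r[6] = 33  (first piece 3, then r[3]=18)
r[7] = 38  (first piece 3, then r[4]=23)
r[8] = 43  (first piece 4, then r[4]=23)
One optimal plan: pieces 4 + 4 (1 cut) → €46 − €3 = €43.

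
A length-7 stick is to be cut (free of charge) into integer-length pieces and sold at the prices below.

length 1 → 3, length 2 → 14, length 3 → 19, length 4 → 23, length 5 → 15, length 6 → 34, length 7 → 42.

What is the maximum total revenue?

Build best[k] bottom-up: best[k] = max over allowed piece i of (p[i] + best[k−i]).
best[1] = 3
best[2] = 14
best[3] = 19
best[4] = 28  (first piece 2, then best[2]=14)
best[5] = 33  (first piece 2, then best[3]=19)
best[6] = 42  (first piece 2, then best[4]=28)
best[7] = 47  (first piece 2, then best[5]=33)
One optimal cutting: 3 + 2 + 2 → 19 + 14 + 14 = 47.

47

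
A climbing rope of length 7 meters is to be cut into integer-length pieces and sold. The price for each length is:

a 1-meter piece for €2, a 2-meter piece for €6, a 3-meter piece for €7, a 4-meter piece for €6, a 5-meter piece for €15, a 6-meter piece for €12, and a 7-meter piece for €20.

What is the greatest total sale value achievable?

21

Build R[k] bottom-up: R[k] = max over allowed piece i of (p[i] + R[k−i]).
R[1] = 2
R[2] = max(2+2, 6+0) = 6
R[3] = max(2+6, 6+2, 7+0) = 8
R[4] = max(2+8, 6+6, 7+2, 6+0) = 12
R[5] = max(2+12, 6+8, 7+6, 6+2, 15+0) = 15
R[6] = max(2+15, 6+12, 7+8, 6+6, 15+2, 12+0) = 18
R[7] = max(2+18, 6+15, 7+12, …, 12+2, 20+0) = 21
One optimal cutting: 5 + 2 → €15 + €6 = €21.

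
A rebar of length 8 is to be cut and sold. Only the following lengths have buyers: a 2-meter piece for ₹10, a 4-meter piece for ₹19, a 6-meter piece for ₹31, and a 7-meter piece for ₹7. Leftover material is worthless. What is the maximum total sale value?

Consider every possible first cut. best[k] is the best of p[i]+best[k−i] over all sellable i≤k.
best[1] = 0
best[2] = 10
best[3] = 10
best[4] = max(10+10, 19+0) = 20
best[5] = max(10+10, 19+0) = 20
best[6] = max(10+20, 19+10, 31+0) = 31
best[7] = max(10+20, 19+10, 31+0, 7+0) = 31
best[8] = max(10+31, 19+20, 31+10, 7+0) = 41
One optimal cutting: 6 + 2 → ₹41.

41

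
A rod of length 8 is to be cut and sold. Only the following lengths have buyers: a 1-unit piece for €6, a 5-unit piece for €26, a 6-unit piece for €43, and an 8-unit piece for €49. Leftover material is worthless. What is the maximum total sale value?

55

Consider every possible first cut. f[k] is the best of p[i]+f[k−i] over all sellable i≤k.
f[1] = 6
f[2] = 12  (first piece 1, then f[1]=6)
f[3] = 18  (first piece 1, then f[2]=12)
f[4] = 24  (first piece 1, then f[3]=18)
f[5] = max(6+24, 26+0) = 30
f[6] = max(6+30, 26+6, 43+0) = 43
f[7] = max(6+43, 26+12, 43+6) = 49
f[8] = max(6+49, 26+18, 43+12, 49+0) = 55
One optimal cutting: 6 + 1 + 1 → €55.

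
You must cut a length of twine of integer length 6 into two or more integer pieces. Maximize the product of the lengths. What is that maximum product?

Let P[k] be the best product for length k (with at least one cut). For each first piece i, the rest contributes max(k−i, P[k−i]).
P[2] = 1*max(1,0) = 1*1 = 1
P[3] = max(1*2, 2*1) = 2
P[4] = max(1*3, 2*2, 3*1) = 4
P[5] = max(1*4, 2*3, 3*2, 4*1) = 6
P[6] = max(1*6, 2*4, 3*3, 4*2, 5*1) = 9
One optimal split: 3 + 3; product 3*3 = 9.

9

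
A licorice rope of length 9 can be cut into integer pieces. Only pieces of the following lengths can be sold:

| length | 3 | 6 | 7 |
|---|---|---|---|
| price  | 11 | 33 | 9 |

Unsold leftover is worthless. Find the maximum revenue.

44

Build best[k] bottom-up: best[k] = max over allowed piece i of (p[i] + best[k−i]).
best[1] = 0
best[2] = 0
best[3] = 11
best[4] = 11
best[5] = 11
best[6] = max(11+11, 33+0) = 33
best[7] = max(11+11, 33+0, 9+0) = 33
best[8] = max(11+11, 33+0, 9+0) = 33
best[9] = max(11+33, 33+11, 9+0) = 44
One optimal cutting: 6 + 3 → ¢44.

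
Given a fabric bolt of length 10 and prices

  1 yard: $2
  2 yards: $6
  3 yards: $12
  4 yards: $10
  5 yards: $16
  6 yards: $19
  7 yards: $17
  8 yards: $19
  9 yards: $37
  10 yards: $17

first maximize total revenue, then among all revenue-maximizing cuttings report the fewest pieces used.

Consider every possible first cut. r[k] is the best of p[i]+r[k−i] over all sellable i≤k.
r[1] = 2
r[2] = 6
r[3] = 12
r[4] = 14  (first piece 1, then r[3]=12)
r[5] = 18  (first piece 2, then r[3]=12)
r[6] = 24  (first piece 3, then r[3]=12)
r[7] = 26  (first piece 1, then r[6]=24)
r[8] = 30  (first piece 2, then r[6]=24)
r[9] = 37
r[10] = 39  (first piece 1, then r[9]=37)
Maximum revenue is $39.
Now minimize piece count subject to staying optimal: for each k, pieces[k] = 1 + min over i with p[i]+r[k−i]=r[k] of pieces[k−i].
pieces[7] = 3
pieces[8] = 3
pieces[9] = 1
pieces[10] = 2

2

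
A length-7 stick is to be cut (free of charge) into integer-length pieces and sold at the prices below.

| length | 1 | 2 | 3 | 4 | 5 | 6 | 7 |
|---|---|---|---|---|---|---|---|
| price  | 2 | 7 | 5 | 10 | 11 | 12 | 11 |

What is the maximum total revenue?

Build R[k] bottom-up: R[k] = max over allowed piece i of (p[i] + R[k−i]).
R[1] = 2
R[2] = 7
R[3] = 9  (first piece 1, then R[2]=7)
R[4] = 14  (first piece 2, then R[2]=7)
R[5] = 16  (first piece 1, then R[4]=14)
R[6] = 21  (first piece 2, then R[4]=14)
R[7] = 23  (first piece 1, then R[6]=21)
One optimal cutting: 2 + 2 + 2 + 1 → 7 + 7 + 7 + 2 = 23.

23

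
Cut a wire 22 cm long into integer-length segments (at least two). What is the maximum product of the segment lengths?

2916

Fill P[k] for k=2..22: at each k try every first piece i and multiply by the better of (k−i) uncut or P[k−i].
Small cases: P[2]=1, P[3]=2, P[4]=4, P[5]=6, P[6]=9, P[7]=12, P[8]=18, P[9]=27, P[10]=36, P[11]=54, P[12]=81, P[13]=108, P[14]=162, P[15]=243, P[16]=324.
P[17] = max(1·324, 2·243, 3·162, …, 15·2, 16·1) = 486
P[18] = max(1·486, 2·324, 3·243, …, 16·2, 17·1) = 729
P[19] = max(1·729, 2·486, 3·324, …, 17·2, 18·1) = 972
P[20] = max(1·972, 2·729, 3·486, …, 18·2, 19·1) = 1458
P[21] = max(1·1458, 2·972, 3·729, …, 19·2, 20·1) = 2187
P[22] = max(1·2187, 2·1458, 3·972, …, 20·2, 21·1) = 2916
One optimal split: 3 + 3 + 3 + 3 + 3 + 3 + 2 + 2; product 3·3·3·3·3·3·2·2 = 2916.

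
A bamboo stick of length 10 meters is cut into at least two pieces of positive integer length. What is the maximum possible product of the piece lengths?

36

Let g[k] be the best product for length k (with at least one cut). For each first piece i, the rest contributes max(k−i, g[k−i]).
g[2] = 1·max(1,0) = 1·1 = 1
g[3] = 1·max(2,1) = 1·2 = 2
g[4] = 2·max(2,1) = 2·2 = 4
g[5] = 2·max(3,2) = 2·3 = 6
g[6] = 3·max(3,2) = 3·3 = 9
g[7] = 2·max(5,6) = 2·6 = 12
g[8] = 2·max(6,9) = 2·9 = 18
g[9] = 3·max(6,9) = 3·9 = 27
g[10] = 2·max(8,18) = 2·18 = 36
One optimal split: 3 + 3 + 2 + 2; product 3·3·2·2 = 36.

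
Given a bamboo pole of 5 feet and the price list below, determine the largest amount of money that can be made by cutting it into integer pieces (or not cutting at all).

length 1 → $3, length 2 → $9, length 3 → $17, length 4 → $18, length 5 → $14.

Build r[k] bottom-up: r[k] = max over allowed piece i of (p[i] + r[k−i]).
r[1] = 3
r[2] = 9
r[3] = 17
r[4] = 20  (first piece 1, then r[3]=17)
r[5] = 26  (first piece 2, then r[3]=17)
One optimal cutting: 3 + 2 → $17 + $9 = $26.

26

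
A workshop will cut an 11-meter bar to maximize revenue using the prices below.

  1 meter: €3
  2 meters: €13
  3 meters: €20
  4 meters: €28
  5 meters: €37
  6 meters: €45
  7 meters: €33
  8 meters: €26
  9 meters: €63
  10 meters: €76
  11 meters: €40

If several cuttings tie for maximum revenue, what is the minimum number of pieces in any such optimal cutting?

Consider every possible first cut. r[k] is the best of p[i]+r[k−i] over all sellable i≤k.
r[1] = 3
r[2] = 13
r[3] = 20
r[4] = 28
r[5] = 37
r[6] = 45
r[7] = 50  (first piece 2, then r[5]=37)
r[8] = 58  (first piece 2, then r[6]=45)
r[9] = 65  (first piece 3, then r[6]=45)
r[10] = 76
r[11] = 82  (first piece 5, then r[6]=45)
Maximum revenue is €82.
Now minimize piece count subject to staying optimal: for each k, pieces[k] = 1 + min over i with p[i]+r[k−i]=r[k] of pieces[k−i].
pieces[8] = 2
pieces[9] = 2
pieces[10] = 1
pieces[11] = 2

2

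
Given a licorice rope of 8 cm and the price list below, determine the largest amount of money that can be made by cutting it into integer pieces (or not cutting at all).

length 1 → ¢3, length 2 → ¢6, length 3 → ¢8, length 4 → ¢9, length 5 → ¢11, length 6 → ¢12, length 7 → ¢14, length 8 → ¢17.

Build best[k] bottom-up: best[k] = max over allowed piece i of (p[i] + best[k−i]).
best[1] = 3
best[2] = 6  (first piece 1, then best[1]=3)
best[3] = 9  (first piece 1, then best[2]=6)
best[4] = 12  (first piece 1, then best[3]=9)
best[5] = 15  (first piece 1, then best[4]=12)
best[6] = 18  (first piece 1, then best[5]=15)
best[7] = 21  (first piece 1, then best[6]=18)
best[8] = 24  (first piece 1, then best[7]=21)
One optimal cutting: 1 + 1 + 1 + 1 + 1 + 1 + 1 + 1 → ¢3 + ¢3 + ¢3 + ¢3 + ¢3 + ¢3 + ¢3 + ¢3 = ¢24.

24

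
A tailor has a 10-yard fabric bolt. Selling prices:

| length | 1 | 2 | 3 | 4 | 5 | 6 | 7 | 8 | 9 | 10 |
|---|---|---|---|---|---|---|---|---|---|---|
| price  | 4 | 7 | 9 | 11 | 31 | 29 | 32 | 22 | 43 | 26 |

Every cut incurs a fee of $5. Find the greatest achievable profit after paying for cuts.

57

Build r[k] bottom-up: r[k] = max over allowed piece i of (p[i] + r[k−i]) − 5 per cut.
r[1] = 4
r[2] = max(4+4-5, 7+0) = 7
r[3] = max(4+7-5, 7+4-5, 9+0) = 9
r[4] = max(4+9-5, 7+7-5, 9+4-5, 11+0) = 11
r[5] = max(4+11-5, 7+9-5, 9+7-5, 11+4-5, 31+0) = 31
r[6] = max(4+31-5, 7+11-5, 9+9-5, 11+7-5, 31+4-5, 29+0) = 30
r[7] = max(4+30-5, 7+31-5, 9+11-5, …, 29+4-5, 32+0) = 33
r[8] = max(4+33-5, 7+30-5, 9+31-5, …, 32+4-5, 22+0) = 35
r[9] = max(4+35-5, 7+33-5, 9+30-5, …, 22+4-5, 43+0) = 43
r[10] = max(4+43-5, 7+35-5, 9+33-5, …, 43+4-5, 26+0) = 57
One optimal plan: pieces 5 + 5 (1 cut) → $62 − $5 = $57.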